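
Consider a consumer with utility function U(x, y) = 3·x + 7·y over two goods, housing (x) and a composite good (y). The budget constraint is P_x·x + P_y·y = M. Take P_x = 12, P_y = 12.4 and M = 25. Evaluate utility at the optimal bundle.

y gives more utility per dollar, so spend all income on y: y* = M/P_y, x* = 0.
Numerically: x* = 0, y* = 2.0161.
Utility at the optimum: U(0, 2.0161) = 14.1129.

V = 14.1129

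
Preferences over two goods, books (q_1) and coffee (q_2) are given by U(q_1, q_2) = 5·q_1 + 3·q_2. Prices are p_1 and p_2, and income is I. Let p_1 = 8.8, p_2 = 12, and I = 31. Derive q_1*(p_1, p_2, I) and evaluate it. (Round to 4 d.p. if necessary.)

q_1* = 3.5227

Perfect substitutes: compare marginal utility per dollar. 5/p_1 vs 3/p_2 → 0.5682 vs 0.25.
q_1 gives more utility per dollar, so spend all income on q_1: q_1* = I/p_1, q_2* = 0.
Numerically: q_1* = 3.5227, q_2* = 0.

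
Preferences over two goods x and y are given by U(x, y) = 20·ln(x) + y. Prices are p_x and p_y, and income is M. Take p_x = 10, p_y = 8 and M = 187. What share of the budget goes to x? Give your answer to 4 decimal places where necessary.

share on x = 0.8556

Set MRS = p_x/p_y: (20/x)/1 = p_x/p_y.
So x*(p_x,p_y) = 20·p_y/p_x, independent of income; and y* = (M − 20·p_y)/p_y.
At the given prices: x* = 20·8/10 = 16, and y* = 3.375.
Expenditure on x: 10·16 = 160; share = 0.8556.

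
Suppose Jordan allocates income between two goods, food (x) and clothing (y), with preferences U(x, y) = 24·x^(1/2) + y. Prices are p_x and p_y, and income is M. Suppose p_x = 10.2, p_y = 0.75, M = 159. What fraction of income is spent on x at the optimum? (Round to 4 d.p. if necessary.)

share on x = 0.0499

MU_x = 12/√x, MU_y = 1. Tangency: 12/√x = p_x/p_y.
Solve: √x = 12·p_y/p_x, so x*(p_x,p_y) = (12·p_y/p_x)², and y* = (M − p_x·x*)/p_y.
Plugging in: x* = (12·0.75/10.2)² = 0.7785, y* = 201.4118.
Expenditure on x: 10.2·0.7785 = 7.9412; share = 0.0499.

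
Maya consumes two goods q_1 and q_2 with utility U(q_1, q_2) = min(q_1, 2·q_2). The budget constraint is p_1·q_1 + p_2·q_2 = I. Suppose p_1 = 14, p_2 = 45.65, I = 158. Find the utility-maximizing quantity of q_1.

q_1* = 4.2906

With perfect complements, no substitution: consume in ratio q_1:q_2 = 2:1.
Budget: p_1·q_1 + p_2·(1/2)·q_1 = I, so (2·p_1 + p_2)·q_1 = 2·I.
Demand: q_1*(p_1,p_2,I) = 2·I/(2·p_1 + p_2), q_2* = I/(2·p_1 + p_2).
Here 2·14 + 45.65 = 73.65, giving q_1* = 4.2906.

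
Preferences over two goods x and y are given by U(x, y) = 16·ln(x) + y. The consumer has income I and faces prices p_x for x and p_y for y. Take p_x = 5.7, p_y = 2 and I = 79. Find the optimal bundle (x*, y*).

MU_x = 16/x, MU_y = 1. Tangency: 16/x = p_x/p_y.
So x*(p_x,p_y) = 16·p_y/p_x, independent of income; and y* = (I − 16·p_y)/p_y.
At the given prices: x* = 16·2/5.7 = 5.614, and y* = 23.5.

x* = 5.614, y* = 23.5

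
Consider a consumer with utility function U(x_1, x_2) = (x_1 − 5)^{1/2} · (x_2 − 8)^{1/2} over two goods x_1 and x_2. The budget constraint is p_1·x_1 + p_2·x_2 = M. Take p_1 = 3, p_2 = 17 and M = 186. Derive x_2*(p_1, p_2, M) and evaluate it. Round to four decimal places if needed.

This is Cobb-Douglas in (x_1−5, x_2−8): tangency gives 0.5·p_2·(x_2−8) = 0.5·p_1·(x_1−5).
After buying the subsistence bundle (5, 8), a share 0.5 of the remaining income goes to x_1: x_1* = 5 + 0.5·(M − 5p_1 − 8p_2)/p_1.
Discretionary income = 186 − 5·3 − 8·17 = 35; x_2* = 8 + 0.5·35/17 = 9.0294.

x_2* = 9.0294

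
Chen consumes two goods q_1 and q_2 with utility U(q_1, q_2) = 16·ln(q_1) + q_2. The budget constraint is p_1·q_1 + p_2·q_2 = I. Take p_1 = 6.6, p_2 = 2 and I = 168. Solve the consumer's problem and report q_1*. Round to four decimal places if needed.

MU_q_1 = 16/q_1, MU_q_2 = 1. Tangency: 16/q_1 = p_1/p_2.
So q_1*(p_1,p_2) = 16·p_2/p_1, independent of income; and q_2* = (I − 16·p_2)/p_2.
At the given prices: q_1* = 16·2/6.6 = 4.8485.

q_1* = 4.8485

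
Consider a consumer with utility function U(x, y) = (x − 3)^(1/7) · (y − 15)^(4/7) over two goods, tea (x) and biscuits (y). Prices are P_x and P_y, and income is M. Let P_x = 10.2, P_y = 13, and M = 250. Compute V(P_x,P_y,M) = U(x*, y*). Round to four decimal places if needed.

V = 1.1354

This is Cobb-Douglas in (x−3, y−15): tangency gives 1/7·P_y·(y−15) = 4/7·P_x·(x−3).
Substituting into the budget: x* = 3 + 0.2·(M − 3·P_x − 15·P_y)/P_x, and y* = 15 + 0.8·(…)/P_y.
Discretionary income = 250 − 3·10.2 − 15·13 = 24.4; x* = 3 + 0.2·24.4/10.2 = 3.4784; y* = 15 + 0.8·24.4/13 = 16.5015.
Utility at the optimum: U(3.4784, 16.5015) = 1.1354.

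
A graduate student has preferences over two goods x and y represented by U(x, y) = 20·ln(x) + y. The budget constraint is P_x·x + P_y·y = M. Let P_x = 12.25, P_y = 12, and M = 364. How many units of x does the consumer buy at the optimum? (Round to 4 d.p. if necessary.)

MU_x = 20/x, MU_y = 1. Tangency: 20/x = P_x/P_y.
So x*(P_x,P_y) = 20·P_y/P_x, independent of income; and y* = (M − 20·P_y)/P_y.
At the given prices: x* = 20·12/12.25 = 19.5918.

x* = 19.5918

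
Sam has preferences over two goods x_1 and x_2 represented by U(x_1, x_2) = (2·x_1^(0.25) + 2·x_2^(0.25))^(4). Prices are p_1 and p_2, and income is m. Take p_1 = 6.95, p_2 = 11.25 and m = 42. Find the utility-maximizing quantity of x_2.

x_2* = 1.7171

MRS = MU_x_1/MU_x_2 = (x_2/x_1)^(0.75). Set equal to p_1/p_2.
Hence x_2/x_1 = (p_1/p_2)^(1/(0.75)), i.e. raised to the 4/3 power.
With the ratio pinned down, the budget gives x_1* = m/(p_1 + p_2·(x_2/x_1)) and x_2* = (x_2/x_1)·x_1*.
Numerically x_2/x_1 = 0.52615, so x_1* = 42/(6.95 + 11.25·0.52615) = 3.2636 and x_2* = 0.52615·3.2636 = 1.7171.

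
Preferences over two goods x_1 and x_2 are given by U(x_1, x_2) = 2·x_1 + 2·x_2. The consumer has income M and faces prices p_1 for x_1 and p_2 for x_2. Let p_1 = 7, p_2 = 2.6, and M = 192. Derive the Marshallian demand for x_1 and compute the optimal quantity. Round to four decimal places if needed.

Linear utility — the consumer picks whichever good has higher MU/price: 2/7 = 0.2857 vs 2/2.6 = 0.7692.
x_2 gives more utility per dollar, so spend all income on x_2: x_2* = M/p_2, x_1* = 0.
Numerically: x_1* = 0, x_2* = 73.8462.

x_1* = 0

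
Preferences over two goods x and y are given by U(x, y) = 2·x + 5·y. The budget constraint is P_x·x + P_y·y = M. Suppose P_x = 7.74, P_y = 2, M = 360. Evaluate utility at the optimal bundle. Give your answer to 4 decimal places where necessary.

V = 900

Perfect substitutes: compare marginal utility per dollar. 2/P_x vs 5/P_y → 0.2584 vs 2.5.
y gives more utility per dollar, so spend all income on y: y* = M/P_y, x* = 0.
Numerically: x* = 0, y* = 180.
Utility at the optimum: U(0, 180) = 900.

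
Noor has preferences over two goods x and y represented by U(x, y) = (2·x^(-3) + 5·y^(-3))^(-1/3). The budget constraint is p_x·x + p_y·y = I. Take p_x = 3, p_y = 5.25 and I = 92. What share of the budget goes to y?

share on y = 0.6567

MRS = MU_x/MU_y = (2/5)·(y/x)^(4). Set equal to p_x/p_y.
Solve for the ratio: y/x = [(5/2)·p_x/p_y]^(0.25).
With the ratio pinned down, the budget gives x* = I/(p_x + p_y·(y/x)) and y* = (y/x)·x*.
Numerically y/x = 1.093265, so x* = 92/(3 + 5.25·1.093265) = 10.5267 and y* = 1.093265·10.5267 = 11.5085.
Expenditure on y: 5.25·11.5085 = 60.4198; share = 0.6567.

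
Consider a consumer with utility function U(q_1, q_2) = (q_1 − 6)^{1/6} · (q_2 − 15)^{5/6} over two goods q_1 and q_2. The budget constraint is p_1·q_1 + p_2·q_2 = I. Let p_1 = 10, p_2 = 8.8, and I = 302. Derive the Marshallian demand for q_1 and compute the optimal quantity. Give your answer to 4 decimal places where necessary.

This is Cobb-Douglas in (q_1−6, q_2−15): tangency gives 1/6·p_2·(q_2−15) = 5/6·p_1·(q_1−6).
Substituting into the budget: q_1* = 6 + 1/6·(I − 6·p_1 − 15·p_2)/p_1, and q_2* = 15 + 5/6·(…)/p_2.
Discretionary income = 302 − 6·10 − 15·8.8 = 110; q_1* = 6 + 1/6·110/10 = 7.8333.

q_1* = 7.8333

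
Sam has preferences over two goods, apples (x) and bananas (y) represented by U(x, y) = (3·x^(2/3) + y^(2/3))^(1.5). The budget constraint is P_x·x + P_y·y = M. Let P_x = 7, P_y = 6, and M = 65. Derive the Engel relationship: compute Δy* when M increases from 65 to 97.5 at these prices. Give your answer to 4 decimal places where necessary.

Δy* = 0.26

From the CES first-order condition, 3·(y/x)^(1/3) = P_x/P_y.
Solve for the ratio: y/x = [(1/3)·P_x/P_y]^(3).
With the ratio pinned down, the budget gives x* = M/(P_x + P_y·(y/x)) and y* = (y/x)·x*.
Numerically y/x = 0.058813, so x* = 65/(7 + 6·0.058813) = 8.8401 and y* = 0.058813·8.8401 = 0.5199.
At M' = 97.5: y* = 0.7799. Change: 0.7799 − 0.5199 = 0.26.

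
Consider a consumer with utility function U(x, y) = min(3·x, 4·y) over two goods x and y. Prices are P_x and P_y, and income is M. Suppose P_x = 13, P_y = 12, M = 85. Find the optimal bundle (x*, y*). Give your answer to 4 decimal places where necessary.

x* = 3.8636, y* = 2.8977

Leontief preferences: the optimum is at the kink where x/4 = y/3, i.e. y = (3/4)·x.
Budget: P_x·x + P_y·(3/4)·x = M, so (4·P_x + 3·P_y)·x = 4·M.
Demand: x*(P_x,P_y,M) = 4·M/(4·P_x + 3·P_y), y* = 3·M/(4·P_x + 3·P_y).
Here 4·13 + 3·12 = 88, giving x* = 3.8636 and y* = 2.8977.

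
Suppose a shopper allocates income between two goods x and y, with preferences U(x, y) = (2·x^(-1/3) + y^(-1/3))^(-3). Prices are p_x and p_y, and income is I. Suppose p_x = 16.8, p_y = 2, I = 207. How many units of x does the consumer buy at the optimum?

From the CES first-order condition, 2·(y/x)^(4/3) = p_x/p_y.
Solve for the ratio: y/x = [(1/2)·p_x/p_y]^(0.75).
With the ratio pinned down, the budget gives x* = I/(p_x + p_y·(y/x)) and y* = (y/x)·x*.
Numerically y/x = 2.933844, so x* = 207/(16.8 + 2·2.933844) = 9.1319.

x* = 9.1319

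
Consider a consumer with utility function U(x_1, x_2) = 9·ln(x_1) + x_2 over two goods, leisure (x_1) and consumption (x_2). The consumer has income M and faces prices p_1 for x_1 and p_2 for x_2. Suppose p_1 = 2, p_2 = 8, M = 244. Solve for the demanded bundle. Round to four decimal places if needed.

x_1* = 36, x_2* = 21.5

Set MRS = p_1/p_2: (9/x_1)/1 = p_1/p_2.
So x_1*(p_1,p_2) = 9·p_2/p_1, independent of income; and x_2* = (M − 9·p_2)/p_2.
At the given prices: x_1* = 9·8/2 = 36, and x_2* = 21.5.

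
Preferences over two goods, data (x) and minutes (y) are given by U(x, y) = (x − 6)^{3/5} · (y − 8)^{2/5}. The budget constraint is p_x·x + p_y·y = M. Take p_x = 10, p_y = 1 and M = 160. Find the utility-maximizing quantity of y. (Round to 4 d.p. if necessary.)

Discretionary income = 160 − 6·10 − 8·1 = 92; y* = 8 + 0.4·92/1 = 44.8.

y* = 44.8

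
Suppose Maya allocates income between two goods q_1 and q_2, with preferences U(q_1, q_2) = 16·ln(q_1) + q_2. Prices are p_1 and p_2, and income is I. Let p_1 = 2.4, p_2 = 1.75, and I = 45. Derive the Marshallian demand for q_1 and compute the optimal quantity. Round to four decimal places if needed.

MU_q_1 = 16/q_1, MU_q_2 = 1. Tangency: 16/q_1 = p_1/p_2.
So q_1*(p_1,p_2) = 16·p_2/p_1, independent of income; and q_2* = (I − 16·p_2)/p_2.
At the given prices: q_1* = 16·1.75/2.4 = 11.6667.

q_1* = 11.6667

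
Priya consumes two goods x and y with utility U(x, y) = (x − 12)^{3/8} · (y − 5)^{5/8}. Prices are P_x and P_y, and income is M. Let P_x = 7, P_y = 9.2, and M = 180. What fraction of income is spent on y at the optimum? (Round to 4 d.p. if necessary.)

share on y = 0.4292

This is Cobb-Douglas in (x−12, y−5): tangency gives 0.375·P_y·(y−5) = 0.625·P_x·(x−12).
Substituting into the budget: x* = 12 + 0.375·(M − 12·P_x − 5·P_y)/P_x, and y* = 5 + 0.625·(…)/P_y.
Discretionary income = 180 − 12·7 − 5·9.2 = 50; x* = 12 + 0.375·50/7 = 14.6786; y* = 5 + 0.625·50/9.2 = 8.3967.
Expenditure on y: 9.2·8.3967 = 77.25; share = 0.4292.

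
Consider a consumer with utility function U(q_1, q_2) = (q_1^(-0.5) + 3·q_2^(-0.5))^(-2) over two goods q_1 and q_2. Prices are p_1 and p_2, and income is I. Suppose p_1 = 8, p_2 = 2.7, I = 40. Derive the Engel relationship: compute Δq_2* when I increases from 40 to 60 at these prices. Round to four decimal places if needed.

Δq_2* = 4.3818

MRS = MU_q_1/MU_q_2 = (1/3)·(q_2/q_1)^(1.5). Set equal to p_1/p_2.
Hence q_2/q_1 = (3·p_1/p_2)^(1/(1.5)), i.e. raised to the 2/3 power.
With the ratio pinned down, the budget gives q_1* = I/(p_1 + p_2·(q_2/q_1)) and q_2* = (q_2/q_1)·q_1*.
Numerically q_2/q_1 = 4.291064, so q_1* = 40/(8 + 2.7·4.291064) = 2.0423 and q_2* = 4.291064·2.0423 = 8.7636.
At I' = 60: q_2* = 13.1454. Change: 13.1454 − 8.7636 = 4.3818.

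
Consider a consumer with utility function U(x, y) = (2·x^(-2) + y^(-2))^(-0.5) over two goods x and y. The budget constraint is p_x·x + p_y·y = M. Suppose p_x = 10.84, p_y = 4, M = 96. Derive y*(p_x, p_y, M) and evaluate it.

MU_x ∝ 2·x^(-3), MU_y ∝ y^(-3), so MRS = 2·(y/x)^(3) = p_x/p_y.
Hence y/x = ((1/2)·p_x/p_y)^(1/(3)), i.e. raised to the 1/3 power.
With the ratio pinned down, the budget gives x* = M/(p_x + p_y·(y/x)) and y* = (y/x)·x*.
Numerically y/x = 1.106572, so x* = 96/(10.84 + 4·1.106572) = 6.2884 and y* = 1.106572·6.2884 = 6.9585.

y* = 6.9585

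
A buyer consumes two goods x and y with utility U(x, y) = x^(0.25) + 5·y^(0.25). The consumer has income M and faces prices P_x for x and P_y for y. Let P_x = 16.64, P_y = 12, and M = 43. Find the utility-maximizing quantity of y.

y* = 3.2432

With the ratio pinned down, the budget gives x* = M/(P_x + P_y·(y/x)) and y* = (y/x)·x*.
Numerically y/x = 13.22075, so x* = 43/(16.64 + 12·13.22075) = 0.2453 and y* = 13.22075·0.2453 = 3.2432.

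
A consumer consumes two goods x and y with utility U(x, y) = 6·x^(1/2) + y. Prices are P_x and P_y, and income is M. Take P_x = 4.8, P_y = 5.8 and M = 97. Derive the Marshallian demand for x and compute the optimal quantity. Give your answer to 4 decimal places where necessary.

x* = 13.1406

Utility is quasi-linear in y; the FOC for x is 3/√x = P_x/P_y.
Solve: √x = 3·P_y/P_x, so x*(P_x,P_y) = (3·P_y/P_x)², and y* = (M − P_x·x*)/P_y.
Plugging in: x* = (3·5.8/4.8)² = 13.1406.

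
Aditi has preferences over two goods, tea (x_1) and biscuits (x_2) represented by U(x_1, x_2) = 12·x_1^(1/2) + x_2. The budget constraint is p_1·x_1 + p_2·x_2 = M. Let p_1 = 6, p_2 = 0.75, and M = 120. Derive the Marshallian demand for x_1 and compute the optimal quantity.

x_1* = 0.5625

Set MRS = p_1/p_2: 6·x_1^(−1/2) = p_1/p_2.
Thus x_1* = (6·p_2/p_1)² — independent of M — with the rest of income spent on x_2.
Plugging in: x_1* = (6·0.75/6)² = 0.5625.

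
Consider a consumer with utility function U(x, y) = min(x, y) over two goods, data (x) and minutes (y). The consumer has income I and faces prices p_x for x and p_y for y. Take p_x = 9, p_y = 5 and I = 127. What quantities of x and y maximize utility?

Leontief preferences: the optimum is at the kink where x/1 = y/1, i.e. y = x.
Budget: p_x·x + p_y·x = I, so (p_x + p_y)·x = I.
Demand: x*(p_x,p_y,I) = I/(p_x + p_y), y* = I/(p_x + p_y).
Here 9 + 5 = 14, giving x* = 9.0714 and y* = 9.0714.

x* = 9.0714, y* = 9.0714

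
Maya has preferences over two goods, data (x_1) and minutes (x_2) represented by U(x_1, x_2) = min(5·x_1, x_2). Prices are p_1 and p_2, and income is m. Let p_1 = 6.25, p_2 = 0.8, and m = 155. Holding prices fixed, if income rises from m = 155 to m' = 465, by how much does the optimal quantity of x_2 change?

Δx_2* = 151.2195

With perfect complements, no substitution: consume in ratio x_1:x_2 = 1:5.
Budget: p_1·x_1 + p_2·5·x_1 = m, so (p_1 + 5·p_2)·x_1 = m.
Demand: x_1*(p_1,p_2,m) = m/(p_1 + 5·p_2), x_2* = 5·m/(p_1 + 5·p_2).
Here 6.25 + 5·0.8 = 10.25, giving x_2* = 75.6098.
At m' = 465: x_2* = 226.8293. Change: 226.8293 − 75.6098 = 151.2195.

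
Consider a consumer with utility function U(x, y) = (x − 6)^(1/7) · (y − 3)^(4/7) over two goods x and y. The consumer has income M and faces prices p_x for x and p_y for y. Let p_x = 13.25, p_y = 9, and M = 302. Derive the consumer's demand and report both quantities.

x* = 8.9509, y* = 20.3778

Let x' = x−6, y' = y−3. MRS = (1/4)·y'/x' = p_x/p_y.
After buying the subsistence bundle (6, 3), a share 0.2 of the remaining income goes to x: x* = 6 + 0.2·(M − 6p_x − 3p_y)/p_x.
Discretionary income = 302 − 6·13.25 − 3·9 = 195.5; x* = 6 + 0.2·195.5/13.25 = 8.9509; y* = 3 + 0.8·195.5/9 = 20.3778.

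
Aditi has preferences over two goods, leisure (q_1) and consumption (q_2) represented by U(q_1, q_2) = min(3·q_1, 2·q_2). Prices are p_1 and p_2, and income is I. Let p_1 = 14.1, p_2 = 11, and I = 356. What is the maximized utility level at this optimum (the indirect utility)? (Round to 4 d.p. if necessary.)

Leontief preferences: the optimum is at the kink where q_1/2 = q_2/3, i.e. q_2 = (3/2)·q_1.
Budget: p_1·q_1 + p_2·(3/2)·q_1 = I, so (2·p_1 + 3·p_2)·q_1 = 2·I.
Demand: q_1*(p_1,p_2,I) = 2·I/(2·p_1 + 3·p_2), q_2* = 3·I/(2·p_1 + 3·p_2).
Here 2·14.1 + 3·11 = 61.2, giving q_1* = 11.634 and q_2* = 17.451.
Utility at the optimum: U(11.634, 17.451) = 34.902.

V = 34.902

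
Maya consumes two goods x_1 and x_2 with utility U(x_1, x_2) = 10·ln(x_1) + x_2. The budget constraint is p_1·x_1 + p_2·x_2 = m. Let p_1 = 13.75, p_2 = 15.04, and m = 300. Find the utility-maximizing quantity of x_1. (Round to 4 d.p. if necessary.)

MU_x_1 = 10/x_1, MU_x_2 = 1. Tangency: 10/x_1 = p_1/p_2.
So x_1*(p_1,p_2) = 10·p_2/p_1, independent of income; and x_2* = (m − 10·p_2)/p_2.
At the given prices: x_1* = 10·15.04/13.75 = 10.9382.

x_1* = 10.9382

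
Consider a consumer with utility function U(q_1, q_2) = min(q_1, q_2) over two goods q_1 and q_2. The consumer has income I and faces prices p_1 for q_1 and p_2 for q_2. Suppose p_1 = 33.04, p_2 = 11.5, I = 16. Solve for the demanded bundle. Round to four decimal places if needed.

Leontief preferences: the optimum is at the kink where q_1/1 = q_2/1, i.e. q_2 = q_1.
Budget: p_1·q_1 + p_2·q_1 = I, so (p_1 + p_2)·q_1 = I.
Demand: q_1*(p_1,p_2,I) = I/(p_1 + p_2), q_2* = I/(p_1 + p_2).
Here 33.04 + 11.5 = 44.54, giving q_1* = 0.3592 and q_2* = 0.3592.

q_1* = 0.3592, q_2* = 0.3592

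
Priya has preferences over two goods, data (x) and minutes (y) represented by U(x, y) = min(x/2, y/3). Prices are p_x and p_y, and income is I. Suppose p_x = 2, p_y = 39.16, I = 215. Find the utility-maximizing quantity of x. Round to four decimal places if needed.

x* = 3.5397

With perfect complements, no substitution: consume in ratio x:y = 2:3.
Budget: p_x·x + p_y·(3/2)·x = I, so (2·p_x + 3·p_y)·x = 2·I.
Demand: x*(p_x,p_y,I) = 2·I/(2·p_x + 3·p_y), y* = 3·I/(2·p_x + 3·p_y).
Here 2·2 + 3·39.16 = 121.48, giving x* = 3.5397.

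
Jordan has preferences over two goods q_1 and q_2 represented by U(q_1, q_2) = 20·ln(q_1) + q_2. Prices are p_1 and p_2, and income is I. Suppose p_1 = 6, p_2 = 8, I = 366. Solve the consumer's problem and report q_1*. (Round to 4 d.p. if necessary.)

MU_q_1 = 20/q_1, MU_q_2 = 1. Tangency: 20/q_1 = p_1/p_2.
So q_1*(p_1,p_2) = 20·p_2/p_1, independent of income; and q_2* = (I − 20·p_2)/p_2.
At the given prices: q_1* = 20·8/6 = 26.6667.

q_1* = 26.6667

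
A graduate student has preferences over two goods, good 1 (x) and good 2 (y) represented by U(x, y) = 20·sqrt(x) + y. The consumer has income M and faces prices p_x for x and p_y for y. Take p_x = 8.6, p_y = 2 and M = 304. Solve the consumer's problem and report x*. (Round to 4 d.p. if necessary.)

MU_x = 10/√x, MU_y = 1. Tangency: 10/√x = p_x/p_y.
Thus x* = (10·p_y/p_x)² — independent of M — with the rest of income spent on y.
Plugging in: x* = (10·2/8.6)² = 5.4083.

x* = 5.4083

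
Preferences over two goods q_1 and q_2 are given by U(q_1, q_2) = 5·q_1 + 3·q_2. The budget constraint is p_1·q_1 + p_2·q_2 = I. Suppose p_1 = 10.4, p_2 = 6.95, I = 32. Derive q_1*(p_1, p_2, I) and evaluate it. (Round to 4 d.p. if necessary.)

q_1* = 3.0769

Perfect substitutes: compare marginal utility per dollar. 5/p_1 vs 3/p_2 → 0.4808 vs 0.4317.
q_1 gives more utility per dollar, so spend all income on q_1: q_1* = I/p_1, q_2* = 0.
Numerically: q_1* = 3.0769, q_2* = 0.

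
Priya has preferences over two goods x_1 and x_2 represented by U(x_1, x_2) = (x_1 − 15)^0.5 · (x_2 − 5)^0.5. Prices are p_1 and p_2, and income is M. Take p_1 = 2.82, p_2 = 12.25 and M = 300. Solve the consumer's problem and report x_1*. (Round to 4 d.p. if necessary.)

x_1* = 49.8316

This is Cobb-Douglas in (x_1−15, x_2−5): tangency gives 0.5·p_2·(x_2−5) = 0.5·p_1·(x_1−15).
After buying the subsistence bundle (15, 5), a share 0.5 of the remaining income goes to x_1: x_1* = 15 + 0.5·(M − 15p_1 − 5p_2)/p_1.
Discretionary income = 300 − 15·2.82 − 5·12.25 = 196.45; x_1* = 15 + 0.5·196.45/2.82 = 49.8316.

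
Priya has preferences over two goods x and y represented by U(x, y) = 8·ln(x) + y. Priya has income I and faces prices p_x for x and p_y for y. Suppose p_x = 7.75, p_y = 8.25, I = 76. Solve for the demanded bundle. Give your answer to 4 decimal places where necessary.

MU_x = 8/x, MU_y = 1. Tangency: 8/x = p_x/p_y.
So x*(p_x,p_y) = 8·p_y/p_x, independent of income; and y* = (I − 8·p_y)/p_y.
At the given prices: x* = 8·8.25/7.75 = 8.5161, and y* = 1.2121.

x* = 8.5161, y* = 1.2121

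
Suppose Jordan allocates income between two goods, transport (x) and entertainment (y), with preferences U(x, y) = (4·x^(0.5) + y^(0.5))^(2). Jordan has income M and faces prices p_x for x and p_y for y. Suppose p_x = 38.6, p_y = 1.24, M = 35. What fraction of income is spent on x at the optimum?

share on x = 0.3395

MRS = MU_x/MU_y = 4·(y/x)^(0.5). Set equal to p_x/p_y.
Hence y/x = ((1/4)·p_x/p_y)^(1/(0.5)), i.e. raised to the 2 power.
With the ratio pinned down, the budget gives x* = M/(p_x + p_y·(y/x)) and y* = (y/x)·x*.
Numerically y/x = 60.563541, so x* = 35/(38.6 + 1.24·60.563541) = 0.3078 and y* = 60.563541·0.3078 = 18.6433.
Expenditure on x: 38.6·0.3078 = 11.8823; share = 0.3395.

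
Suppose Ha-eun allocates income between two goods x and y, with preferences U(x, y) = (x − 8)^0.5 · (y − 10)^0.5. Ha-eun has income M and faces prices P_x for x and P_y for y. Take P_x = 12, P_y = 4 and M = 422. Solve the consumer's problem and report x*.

MRS = (y−10)/(x−8). Tangency with P_x/P_y gives y−10 = (P_x/P_y)·(x−8).
After buying the subsistence bundle (8, 10), a share 0.5 of the remaining income goes to x: x* = 8 + 0.5·(M − 8P_x − 10P_y)/P_x.
Discretionary income = 422 − 8·12 − 10·4 = 286; x* = 8 + 0.5·286/12 = 19.9167.

x* = 19.9167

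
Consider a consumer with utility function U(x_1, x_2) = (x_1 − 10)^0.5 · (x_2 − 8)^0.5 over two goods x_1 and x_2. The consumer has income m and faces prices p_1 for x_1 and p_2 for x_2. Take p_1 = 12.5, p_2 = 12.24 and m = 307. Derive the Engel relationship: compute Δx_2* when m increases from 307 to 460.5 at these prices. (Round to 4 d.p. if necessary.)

Δx_2* = 6.2704

MRS = (x_2−8)/(x_1−10). Tangency with p_1/p_2 gives x_2−8 = (p_1/p_2)·(x_1−10).
Substituting into the budget: x_1* = 10 + 0.5·(m − 10·p_1 − 8·p_2)/p_1, and x_2* = 8 + 0.5·(…)/p_2.
Discretionary income = 307 − 10·12.5 − 8·12.24 = 84.08; x_2* = 8 + 0.5·84.08/12.24 = 11.4346.
At m' = 460.5: x_2* = 17.7051. Change: 17.7051 − 11.4346 = 6.2704.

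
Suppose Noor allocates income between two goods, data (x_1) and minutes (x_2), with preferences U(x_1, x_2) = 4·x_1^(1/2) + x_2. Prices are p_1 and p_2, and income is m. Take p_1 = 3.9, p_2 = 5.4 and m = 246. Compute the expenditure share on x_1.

share on x_1 = 0.1216

Utility is quasi-linear in x_2; the FOC for x_1 is 2/√x_1 = p_1/p_2.
Thus x_1* = (2·p_2/p_1)² — independent of m — with the rest of income spent on x_2.
Plugging in: x_1* = (2·5.4/3.9)² = 7.6686, x_2* = 40.0171.
Expenditure on x_1: 3.9·7.6686 = 29.9077; share = 0.1216.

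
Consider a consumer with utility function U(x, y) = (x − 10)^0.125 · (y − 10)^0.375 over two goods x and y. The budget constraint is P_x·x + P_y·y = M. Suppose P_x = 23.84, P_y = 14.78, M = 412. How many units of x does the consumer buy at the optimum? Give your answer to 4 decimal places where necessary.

x* = 10.2706

MRS = (1/3)·(y−10)/(x−10). Tangency with P_x/P_y gives y−10 = 3·(P_x/P_y)·(x−10).
Substituting into the budget: x* = 10 + 0.25·(M − 10·P_x − 10·P_y)/P_x, and y* = 10 + 0.75·(…)/P_y.
Discretionary income = 412 − 10·23.84 − 10·14.78 = 25.8; x* = 10 + 0.25·25.8/23.84 = 10.2706.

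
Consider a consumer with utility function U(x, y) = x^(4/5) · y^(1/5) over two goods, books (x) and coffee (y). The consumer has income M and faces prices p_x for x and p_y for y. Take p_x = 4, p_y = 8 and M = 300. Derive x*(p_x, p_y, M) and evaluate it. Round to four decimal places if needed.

x* = 60

The MRS is 4·y/x. Set MRS = p_x/p_y.
Rearranging, p_y·y = (1/4)·p_x·x. Substituting into the budget gives p_x·x·(1 + (1/4)) = M.
Demand: x*(p_x,p_y,M) = 0.8·M/p_x and y* = 0.2·M/p_y.
At p_x=4, p_y=8, M=300: x* = 0.8·300/4 = 60.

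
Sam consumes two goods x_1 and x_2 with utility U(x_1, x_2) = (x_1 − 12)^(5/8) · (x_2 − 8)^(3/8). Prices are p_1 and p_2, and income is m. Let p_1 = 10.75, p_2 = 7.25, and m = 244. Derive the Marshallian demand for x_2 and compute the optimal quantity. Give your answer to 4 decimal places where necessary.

This is Cobb-Douglas in (x_1−12, x_2−8): tangency gives 0.625·p_2·(x_2−8) = 0.375·p_1·(x_1−12).
Substituting into the budget: x_1* = 12 + 0.625·(m − 12·p_1 − 8·p_2)/p_1, and x_2* = 8 + 0.375·(…)/p_2.
Discretionary income = 244 − 12·10.75 − 8·7.25 = 57; x_2* = 8 + 0.375·57/7.25 = 10.9483.

x_2* = 10.9483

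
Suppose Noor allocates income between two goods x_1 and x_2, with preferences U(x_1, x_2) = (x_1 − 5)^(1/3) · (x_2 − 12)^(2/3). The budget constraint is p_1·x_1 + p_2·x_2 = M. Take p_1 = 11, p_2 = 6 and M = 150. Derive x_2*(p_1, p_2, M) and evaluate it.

x_2* = 14.5556

Let x_1' = x_1−5, x_2' = x_2−12. MRS = (1/2)·x_2'/x_1' = p_1/p_2.
Substituting into the budget: x_1* = 5 + 1/3·(M − 5·p_1 − 12·p_2)/p_1, and x_2* = 12 + 2/3·(…)/p_2.
Discretionary income = 150 − 5·11 − 12·6 = 23; x_2* = 12 + 2/3·23/6 = 14.5556.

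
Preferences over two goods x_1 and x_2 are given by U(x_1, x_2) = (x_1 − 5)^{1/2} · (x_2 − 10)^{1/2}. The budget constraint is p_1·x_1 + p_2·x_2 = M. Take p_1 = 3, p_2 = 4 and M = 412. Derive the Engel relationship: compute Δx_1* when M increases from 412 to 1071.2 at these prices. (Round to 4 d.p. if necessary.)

Δx_1* = 109.8667

Let x_1' = x_1−5, x_2' = x_2−10. MRS = x_2'/x_1' = p_1/p_2.
After buying the subsistence bundle (5, 10), a share 0.5 of the remaining income goes to x_1: x_1* = 5 + 0.5·(M − 5p_1 − 10p_2)/p_1.
Discretionary income = 412 − 5·3 − 10·4 = 357; x_1* = 5 + 0.5·357/3 = 64.5.
At M' = 1071.2: x_1* = 174.3667. Change: 174.3667 − 64.5 = 109.8667.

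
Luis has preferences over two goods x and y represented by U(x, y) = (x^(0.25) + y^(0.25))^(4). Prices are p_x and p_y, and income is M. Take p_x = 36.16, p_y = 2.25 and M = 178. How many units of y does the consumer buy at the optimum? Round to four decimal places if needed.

Substitute y = (y/x)·x into the budget: x* = M/(p_x + p_y·(y/x)).
Numerically y/x = 40.556569, so x* = 178/(36.16 + 2.25·40.556569) = 1.397 and y* = 40.556569·1.397 = 56.6591.

y* = 56.6591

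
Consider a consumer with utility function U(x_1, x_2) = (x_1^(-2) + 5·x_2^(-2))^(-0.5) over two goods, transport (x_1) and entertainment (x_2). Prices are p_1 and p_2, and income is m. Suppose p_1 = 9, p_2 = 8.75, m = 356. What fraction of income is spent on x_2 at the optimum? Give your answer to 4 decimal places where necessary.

share on x_2 = 0.6266

From the CES first-order condition, (1/5)·(x_2/x_1)^(3) = p_1/p_2.
Hence x_2/x_1 = (5·p_1/p_2)^(1/(3)), i.e. raised to the 1/3 power.
With the ratio pinned down, the budget gives x_1* = m/(p_1 + p_2·(x_2/x_1)) and x_2* = (x_2/x_1)·x_1*.
Numerically x_2/x_1 = 1.726109, so x_1* = 356/(9 + 8.75·1.726109) = 14.7697 and x_2* = 1.726109·14.7697 = 25.4941.
Expenditure on x_2: 8.75·25.4941 = 223.073; share = 0.6266.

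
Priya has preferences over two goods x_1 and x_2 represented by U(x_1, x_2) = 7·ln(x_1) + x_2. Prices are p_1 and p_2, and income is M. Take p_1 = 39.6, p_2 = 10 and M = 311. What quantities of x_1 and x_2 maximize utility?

Set MRS = p_1/p_2: (7/x_1)/1 = p_1/p_2.
So x_1*(p_1,p_2) = 7·p_2/p_1, independent of income; and x_2* = (M − 7·p_2)/p_2.
At the given prices: x_1* = 7·10/39.6 = 1.7677, and x_2* = 24.1.

x_1* = 1.7677, x_2* = 24.1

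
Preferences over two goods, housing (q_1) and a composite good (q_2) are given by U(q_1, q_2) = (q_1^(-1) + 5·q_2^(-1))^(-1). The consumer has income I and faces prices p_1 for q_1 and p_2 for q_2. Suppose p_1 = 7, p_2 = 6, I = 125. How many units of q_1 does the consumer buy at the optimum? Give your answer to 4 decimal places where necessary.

q_1* = 5.8163

From the CES first-order condition, (1/5)·(q_2/q_1)^(2) = p_1/p_2.
Solve for the ratio: q_2/q_1 = [5·p_1/p_2]^(0.5).
With the ratio pinned down, the budget gives q_1* = I/(p_1 + p_2·(q_2/q_1)) and q_2* = (q_2/q_1)·q_1*.
Numerically q_2/q_1 = 2.415229, so q_1* = 125/(7 + 6·2.415229) = 5.8163.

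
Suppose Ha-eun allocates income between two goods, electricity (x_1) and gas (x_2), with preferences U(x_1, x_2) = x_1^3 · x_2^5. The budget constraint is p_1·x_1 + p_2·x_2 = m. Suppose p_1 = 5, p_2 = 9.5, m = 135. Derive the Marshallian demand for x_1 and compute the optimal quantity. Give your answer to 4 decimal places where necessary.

Tangency: MRS = (3/5)·x_2/x_1 = p_1/p_2.
Rearranging, p_2·x_2 = (5/3)·p_1·x_1. Substituting into the budget gives p_1·x_1·(1 + (5/3)) = m.
Demand: x_1*(p_1,p_2,m) = 0.375·m/p_1 and x_2* = 0.625·m/p_2.
At p_1=5, p_2=9.5, m=135: x_1* = 0.375·135/5 = 10.125.

x_1* = 10.125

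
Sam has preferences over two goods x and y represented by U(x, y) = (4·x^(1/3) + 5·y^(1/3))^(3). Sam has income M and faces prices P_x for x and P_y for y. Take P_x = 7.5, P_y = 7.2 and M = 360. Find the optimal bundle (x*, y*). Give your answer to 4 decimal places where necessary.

Numerically y/x = 1.485793, so x* = 360/(7.5 + 7.2·1.485793) = 19.7827 and y* = 1.485793·19.7827 = 29.393.

x* = 19.7827, y* = 29.393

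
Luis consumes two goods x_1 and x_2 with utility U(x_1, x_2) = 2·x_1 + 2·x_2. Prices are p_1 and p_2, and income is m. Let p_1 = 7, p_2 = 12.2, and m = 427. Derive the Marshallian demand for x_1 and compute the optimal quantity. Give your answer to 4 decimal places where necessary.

Perfect substitutes: compare marginal utility per dollar. 2/p_1 vs 2/p_2 → 0.2857 vs 0.1639.
x_1 gives more utility per dollar, so spend all income on x_1: x_1* = m/p_1, x_2* = 0.
Numerically: x_1* = 61, x_2* = 0.

x_1* = 61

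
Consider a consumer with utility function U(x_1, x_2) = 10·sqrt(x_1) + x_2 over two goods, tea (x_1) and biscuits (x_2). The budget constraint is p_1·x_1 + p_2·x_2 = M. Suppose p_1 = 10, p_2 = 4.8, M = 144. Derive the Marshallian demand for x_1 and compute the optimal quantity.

Set MRS = p_1/p_2: 5·x_1^(−1/2) = p_1/p_2.
Solve: √x_1 = 5·p_2/p_1, so x_1*(p_1,p_2) = (5·p_2/p_1)², and x_2* = (M − p_1·x_1*)/p_2.
Plugging in: x_1* = (5·4.8/10)² = 5.76.

x_1* = 5.76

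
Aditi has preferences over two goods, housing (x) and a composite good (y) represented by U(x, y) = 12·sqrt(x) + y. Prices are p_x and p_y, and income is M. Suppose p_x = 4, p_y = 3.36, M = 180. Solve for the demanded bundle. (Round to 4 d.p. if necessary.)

MU_x = 6/√x, MU_y = 1. Tangency: 6/√x = p_x/p_y.
Solve: √x = 6·p_y/p_x, so x*(p_x,p_y) = (6·p_y/p_x)², and y* = (M − p_x·x*)/p_y.
Plugging in: x* = (6·3.36/4)² = 25.4016, y* = 23.3314.

x* = 25.4016, y* = 23.3314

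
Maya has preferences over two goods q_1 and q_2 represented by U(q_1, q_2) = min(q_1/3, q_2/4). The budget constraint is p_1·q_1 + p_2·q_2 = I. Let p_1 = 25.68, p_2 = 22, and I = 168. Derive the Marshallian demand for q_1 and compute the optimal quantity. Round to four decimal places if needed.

q_1* = 3.0538

With perfect complements, no substitution: consume in ratio q_1:q_2 = 3:4.
Budget: p_1·q_1 + p_2·(4/3)·q_1 = I, so (3·p_1 + 4·p_2)·q_1 = 3·I.
Demand: q_1*(p_1,p_2,I) = 3·I/(3·p_1 + 4·p_2), q_2* = 4·I/(3·p_1 + 4·p_2).
Here 3·25.68 + 4·22 = 165.04, giving q_1* = 3.0538.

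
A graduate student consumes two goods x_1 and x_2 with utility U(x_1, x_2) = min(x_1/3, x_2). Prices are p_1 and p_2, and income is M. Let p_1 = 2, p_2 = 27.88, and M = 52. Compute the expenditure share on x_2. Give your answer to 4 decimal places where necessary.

share on x_2 = 0.8229

Leontief preferences: the optimum is at the kink where x_1/3 = x_2/1, i.e. x_2 = (1/3)·x_1.
Budget: p_1·x_1 + p_2·(1/3)·x_1 = M, so (3·p_1 + p_2)·x_1 = 3·M.
Demand: x_1*(p_1,p_2,M) = 3·M/(3·p_1 + p_2), x_2* = M/(3·p_1 + p_2).
Here 3·2 + 27.88 = 33.88, giving x_1* = 4.6045 and x_2* = 1.5348.
Expenditure on x_2: 27.88·1.5348 = 42.791; share = 0.8229.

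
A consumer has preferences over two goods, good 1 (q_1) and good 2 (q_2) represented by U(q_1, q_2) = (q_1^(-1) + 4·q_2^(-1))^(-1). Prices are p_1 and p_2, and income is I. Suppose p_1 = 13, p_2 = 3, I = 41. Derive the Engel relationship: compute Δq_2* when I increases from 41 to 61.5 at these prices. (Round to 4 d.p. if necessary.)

MU_q_1 ∝ q_1^(-2), MU_q_2 ∝ 4·q_2^(-2), so MRS = (1/4)·(q_2/q_1)^(2) = p_1/p_2.
Hence q_2/q_1 = (4·p_1/p_2)^(1/(2)), i.e. raised to the 0.5 power.
Substitute q_2 = (q_2/q_1)·q_1 into the budget: q_1* = I/(p_1 + p_2·(q_2/q_1)).
Numerically q_2/q_1 = 4.163332, so q_1* = 41/(13 + 3·4.163332) = 1.6085 and q_2* = 4.163332·1.6085 = 6.6966.
At I' = 61.5: q_2* = 10.0449. Change: 10.0449 − 6.6966 = 3.3483.

Δq_2* = 3.3483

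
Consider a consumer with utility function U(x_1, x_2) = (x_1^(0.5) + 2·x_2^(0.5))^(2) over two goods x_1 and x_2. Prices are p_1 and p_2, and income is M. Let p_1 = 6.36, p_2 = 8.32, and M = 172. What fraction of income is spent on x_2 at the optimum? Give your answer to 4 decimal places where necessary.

MU_x_1 ∝ x_1^(-0.5), MU_x_2 ∝ 2·x_2^(-0.5), so MRS = (1/2)·(x_2/x_1)^(0.5) = p_1/p_2.
Hence x_2/x_1 = (2·p_1/p_2)^(1/(0.5)), i.e. raised to the 2 power.
With the ratio pinned down, the budget gives x_1* = M/(p_1 + p_2·(x_2/x_1)) and x_2* = (x_2/x_1)·x_1*.
Numerically x_2/x_1 = 2.337371, so x_1* = 172/(6.36 + 8.32·2.337371) = 6.6649 and x_2* = 2.337371·6.6649 = 15.5783.
Expenditure on x_2: 8.32·15.5783 = 129.6114; share = 0.7536.

share on x_2 = 0.7536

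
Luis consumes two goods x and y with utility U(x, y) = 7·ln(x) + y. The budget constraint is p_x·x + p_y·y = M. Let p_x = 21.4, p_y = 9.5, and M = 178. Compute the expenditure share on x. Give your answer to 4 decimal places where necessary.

MU_x = 7/x, MU_y = 1. Tangency: 7/x = p_x/p_y.
So x*(p_x,p_y) = 7·p_y/p_x, independent of income; and y* = (M − 7·p_y)/p_y.
At the given prices: x* = 7·9.5/21.4 = 3.1075, and y* = 11.7368.
Expenditure on x: 21.4·3.1075 = 66.5; share = 0.3736.

share on x = 0.3736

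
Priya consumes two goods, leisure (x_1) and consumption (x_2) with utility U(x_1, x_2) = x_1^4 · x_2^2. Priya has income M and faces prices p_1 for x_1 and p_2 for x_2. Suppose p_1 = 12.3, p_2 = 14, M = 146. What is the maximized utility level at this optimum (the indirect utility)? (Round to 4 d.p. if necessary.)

MU_x_1/MU_x_2 = (4·x_2)/(2·x_1); tangency sets this equal to p_1/p_2.
So 4·p_2·x_2 = 2·p_1·x_1; combined with the budget, a share 2/3 of income goes to x_1.
Demand: x_1*(p_1,p_2,M) = 2/3·M/p_1 and x_2* = 1/3·M/p_2.
At p_1=12.3, p_2=14, M=146: x_1* = 2/3·146/12.3 = 7.9133, x_2* = 3.4762.
Utility at the optimum: U(7.9133, 3.4762) = 47384.1475.

V = 47384.1475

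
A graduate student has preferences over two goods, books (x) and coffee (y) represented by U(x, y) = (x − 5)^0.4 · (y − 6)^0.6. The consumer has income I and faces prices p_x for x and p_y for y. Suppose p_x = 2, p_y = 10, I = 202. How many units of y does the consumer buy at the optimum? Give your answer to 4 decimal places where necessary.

This is Cobb-Douglas in (x−5, y−6): tangency gives 0.4·p_y·(y−6) = 0.6·p_x·(x−5).
Substituting into the budget: x* = 5 + 0.4·(I − 5·p_x − 6·p_y)/p_x, and y* = 6 + 0.6·(…)/p_y.
Discretionary income = 202 − 5·2 − 6·10 = 132; y* = 6 + 0.6·132/10 = 13.92.

y* = 13.92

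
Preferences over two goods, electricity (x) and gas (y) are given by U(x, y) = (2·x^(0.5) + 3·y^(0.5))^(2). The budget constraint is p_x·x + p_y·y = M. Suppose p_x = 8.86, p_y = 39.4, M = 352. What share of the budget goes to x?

share on x = 0.664

MRS = MU_x/MU_y = (2/3)·(y/x)^(0.5). Set equal to p_x/p_y.
Solve for the ratio: y/x = [(3/2)·p_x/p_y]^(2).
With the ratio pinned down, the budget gives x* = M/(p_x + p_y·(y/x)) and y* = (y/x)·x*.
Numerically y/x = 0.113778, so x* = 352/(8.86 + 39.4·0.113778) = 26.3812 and y* = 0.113778·26.3812 = 3.0016.
Expenditure on x: 8.86·26.3812 = 233.7373; share = 0.664.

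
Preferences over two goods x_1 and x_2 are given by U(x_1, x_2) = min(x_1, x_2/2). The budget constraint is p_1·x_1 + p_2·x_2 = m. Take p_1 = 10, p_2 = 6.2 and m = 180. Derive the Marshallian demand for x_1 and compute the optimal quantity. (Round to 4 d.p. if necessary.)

x_1* = 8.0357

Here 10 + 2·6.2 = 22.4, giving x_1* = 8.0357.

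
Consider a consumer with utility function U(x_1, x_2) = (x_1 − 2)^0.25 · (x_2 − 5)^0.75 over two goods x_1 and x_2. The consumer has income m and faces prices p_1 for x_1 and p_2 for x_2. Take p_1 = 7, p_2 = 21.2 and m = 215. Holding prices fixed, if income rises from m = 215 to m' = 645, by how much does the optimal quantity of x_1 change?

MRS = (1/3)·(x_2−5)/(x_1−2). Tangency with p_1/p_2 gives x_2−5 = 3·(p_1/p_2)·(x_1−2).
Substituting into the budget: x_1* = 2 + 0.25·(m − 2·p_1 − 5·p_2)/p_1, and x_2* = 5 + 0.75·(…)/p_2.
Discretionary income = 215 − 2·7 − 5·21.2 = 95; x_1* = 2 + 0.25·95/7 = 5.3929.
At m' = 645: x_1* = 20.75. Change: 20.75 − 5.3929 = 15.3571.

Δx_1* = 15.3571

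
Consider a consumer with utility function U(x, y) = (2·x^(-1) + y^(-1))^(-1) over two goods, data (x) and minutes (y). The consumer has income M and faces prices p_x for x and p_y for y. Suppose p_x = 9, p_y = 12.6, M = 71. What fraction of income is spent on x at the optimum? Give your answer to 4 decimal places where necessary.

share on x = 0.5445

From the CES first-order condition, 2·(y/x)^(2) = p_x/p_y.
Solve for the ratio: y/x = [(1/2)·p_x/p_y]^(0.5).
Substitute y = (y/x)·x into the budget: x* = M/(p_x + p_y·(y/x)).
Numerically y/x = 0.597614, so x* = 71/(9 + 12.6·0.597614) = 4.2952 and y* = 0.597614·4.2952 = 2.5669.
Expenditure on x: 9·4.2952 = 38.6571; share = 0.5445.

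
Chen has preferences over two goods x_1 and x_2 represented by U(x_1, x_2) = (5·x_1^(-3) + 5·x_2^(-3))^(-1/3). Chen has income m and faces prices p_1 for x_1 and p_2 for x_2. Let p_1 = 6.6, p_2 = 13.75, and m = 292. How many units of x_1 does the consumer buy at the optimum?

x_1* = 16.1818

With the ratio pinned down, the budget gives x_1* = m/(p_1 + p_2·(x_2/x_1)) and x_2* = (x_2/x_1)·x_1*.
Numerically x_2/x_1 = 0.832358, so x_1* = 292/(6.6 + 13.75·0.832358) = 16.1818.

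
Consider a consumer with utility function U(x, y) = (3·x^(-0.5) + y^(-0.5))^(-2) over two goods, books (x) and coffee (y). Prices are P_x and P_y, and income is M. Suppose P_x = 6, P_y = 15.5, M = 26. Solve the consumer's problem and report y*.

y* = 0.6667

MU_x ∝ 3·x^(-1.5), MU_y ∝ y^(-1.5), so MRS = 3·(y/x)^(1.5) = P_x/P_y.
Hence y/x = ((1/3)·P_x/P_y)^(1/(1.5)), i.e. raised to the 2/3 power.
Substitute y = (y/x)·x into the budget: x* = M/(P_x + P_y·(y/x)).
Numerically y/x = 0.255348, so x* = 26/(6 + 15.5·0.255348) = 2.611 and y* = 0.255348·2.611 = 0.6667.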